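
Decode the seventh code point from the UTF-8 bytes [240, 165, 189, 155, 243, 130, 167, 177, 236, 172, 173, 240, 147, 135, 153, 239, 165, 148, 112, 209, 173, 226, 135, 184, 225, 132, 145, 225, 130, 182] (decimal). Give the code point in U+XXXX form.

Offset 0: leading byte 0xF0 = 11110000 → 4-byte char #1 = F0 A5 BD 9B.
Offset 4: leading byte 0xF3 = 11110011 → 4-byte char #2 = F3 82 A7 B1.
Offset 8: leading byte 0xEC = 11101100 → 3-byte char #3 = EC AC AD.
Offset 11: leading byte 0xF0 = 11110000 → 4-byte char #4 = F0 93 87 99.
Offset 15: leading byte 0xEF = 11101111 → 3-byte char #5 = EF A5 94.
Offset 18: leading byte 0x70 = 01110000 → 1-byte char #6 = 70.
Offset 19: leading byte 0xD1 = 11010001 → 2-byte char #7 = D1 AD.
Leading byte 0xD1 = 11010001 matches 110xxxxx → 2-byte sequence.
Byte 1: 0xD1 = 11010001, payload 10001 (5 bits).
Byte 2: 0xAD = 10101101 (10xxxxxx ✓), payload 101101.
Concatenate: 10001101101 = 0x46D (11 bits → U+046D).

U+046D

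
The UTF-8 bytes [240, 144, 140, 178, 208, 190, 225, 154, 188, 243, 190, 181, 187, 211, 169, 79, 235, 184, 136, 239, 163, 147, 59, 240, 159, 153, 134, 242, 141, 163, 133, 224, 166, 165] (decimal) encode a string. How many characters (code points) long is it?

Byte at offset 0: 0xF0 = 11110000 → 4-byte char (#1). Advance 4.
Byte at offset 4: 0xD0 = 11010000 → 2-byte char (#2). Advance 2.
Byte at offset 6: 0xE1 = 11100001 → 3-byte char (#3). Advance 3.
Byte at offset 9: 0xF3 = 11110011 → 4-byte char (#4). Advance 4.
Byte at offset 13: 0xD3 = 11010011 → 2-byte char (#5). Advance 2.
Byte at offset 15: 0x4F = 01001111 → 1-byte char (#6). Advance 1.
Byte at offset 16: 0xEB = 11101011 → 3-byte char (#7). Advance 3.
Byte at offset 19: 0xEF = 11101111 → 3-byte char (#8). Advance 3.
Byte at offset 22: 0x3B = 00111011 → 1-byte char (#9). Advance 1.
Byte at offset 23: 0xF0 = 11110000 → 4-byte char (#10). Advance 4.
Byte at offset 27: 0xF2 = 11110010 → 4-byte char (#11). Advance 4.
Byte at offset 31: 0xE0 = 11100000 → 3-byte char (#12). Advance 3.
Reached end at offset 34 after 12 code points.

12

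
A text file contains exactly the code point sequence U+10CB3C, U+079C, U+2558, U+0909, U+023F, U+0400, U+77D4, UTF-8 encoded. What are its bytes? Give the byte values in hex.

U+10CB3C: 4-byte form → F4 8C AC BC.
U+079C: 2-byte form → DE 9C.
U+2558: 3-byte form → E2 95 98.
U+0909: 3-byte form → E0 A4 89.
U+023F: 2-byte form → C8 BF.
U+0400: 2-byte form → D0 80.
U+77D4: 3-byte form → E7 9F 94.
Concatenated (19 bytes): F4 8C AC BC DE 9C E2 95 98 E0 A4 89 C8 BF D0 80 E7 9F 94.

F4 8C AC BC DE 9C E2 95 98 E0 A4 89 C8 BF D0 80 E7 9F 94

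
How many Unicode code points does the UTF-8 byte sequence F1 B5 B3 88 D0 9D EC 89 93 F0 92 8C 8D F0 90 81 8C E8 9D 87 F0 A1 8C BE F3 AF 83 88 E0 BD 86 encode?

9

Byte at offset 0: 0xF1 = 11110001 → 4-byte char (#1). Advance 4.
Byte at offset 4: 0xD0 = 11010000 → 2-byte char (#2). Advance 2.
Byte at offset 6: 0xEC = 11101100 → 3-byte char (#3). Advance 3.
Byte at offset 9: 0xF0 = 11110000 → 4-byte char (#4). Advance 4.
Byte at offset 13: 0xF0 = 11110000 → 4-byte char (#5). Advance 4.
Byte at offset 17: 0xE8 = 11101000 → 3-byte char (#6). Advance 3.
Byte at offset 20: 0xF0 = 11110000 → 4-byte char (#7). Advance 4.
Byte at offset 24: 0xF3 = 11110011 → 4-byte char (#8). Advance 4.
Byte at offset 28: 0xE0 = 11100000 → 3-byte char (#9). Advance 3.
Reached end at offset 31 after 9 code points.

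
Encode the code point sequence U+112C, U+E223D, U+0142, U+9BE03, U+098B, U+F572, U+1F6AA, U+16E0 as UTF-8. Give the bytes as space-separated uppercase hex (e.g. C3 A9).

E1 84 AC F3 A2 88 BD C5 82 F2 9B B8 83 E0 A6 8B EF 95 B2 F0 9F 9A AA E1 9B A0

U+112C: 3-byte form → E1 84 AC.
U+E223D: 4-byte form → F3 A2 88 BD.
U+0142: 2-byte form → C5 82.
U+9BE03: 4-byte form → F2 9B B8 83.
U+098B: 3-byte form → E0 A6 8B.
U+F572: 3-byte form → EF 95 B2.
U+1F6AA: 4-byte form → F0 9F 9A AA.
U+16E0: 3-byte form → E1 9B A0.
Concatenated (26 bytes): E1 84 AC F3 A2 88 BD C5 82 F2 9B B8 83 E0 A6 8B EF 95 B2 F0 9F 9A AA E1 9B A0.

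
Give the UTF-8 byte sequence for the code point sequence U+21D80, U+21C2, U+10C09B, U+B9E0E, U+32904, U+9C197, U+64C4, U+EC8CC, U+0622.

U+21D80: 4-byte form → F0 A1 B6 80.
U+21C2: 3-byte form → E2 87 82.
U+10C09B: 4-byte form → F4 8C 82 9B.
U+B9E0E: 4-byte form → F2 B9 B8 8E.
U+32904: 4-byte form → F0 B2 A4 84.
U+9C197: 4-byte form → F2 9C 86 97.
U+64C4: 3-byte form → E6 93 84.
U+EC8CC: 4-byte form → F3 AC A3 8C.
U+0622: 2-byte form → D8 A2.
Concatenated (32 bytes): F0 A1 B6 80 E2 87 82 F4 8C 82 9B F2 B9 B8 8E F0 B2 A4 84 F2 9C 86 97 E6 93 84 F3 AC A3 8C D8 A2.

F0 A1 B6 80 E2 87 82 F4 8C 82 9B F2 B9 B8 8E F0 B2 A4 84 F2 9C 86 97 E6 93 84 F3 AC A3 8C D8 A2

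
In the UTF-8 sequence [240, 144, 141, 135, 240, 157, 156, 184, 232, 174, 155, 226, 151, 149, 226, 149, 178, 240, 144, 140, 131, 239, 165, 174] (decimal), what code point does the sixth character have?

U+10303

Offset 0: leading byte 0xF0 = 11110000 → 4-byte char #1 = F0 90 8D 87.
Offset 4: leading byte 0xF0 = 11110000 → 4-byte char #2 = F0 9D 9C B8.
Offset 8: leading byte 0xE8 = 11101000 → 3-byte char #3 = E8 AE 9B.
Offset 11: leading byte 0xE2 = 11100010 → 3-byte char #4 = E2 97 95.
Offset 14: leading byte 0xE2 = 11100010 → 3-byte char #5 = E2 95 B2.
Offset 17: leading byte 0xF0 = 11110000 → 4-byte char #6 = F0 90 8C 83.
Leading byte 0xF0 = 11110000 matches 11110xxx → 4-byte sequence.
Byte 1: 0xF0 = 11110000, payload 000 (3 bits).
Byte 2: 0x90 = 10010000 (10xxxxxx ✓), payload 010000.
Byte 3: 0x8C = 10001100 (10xxxxxx ✓), payload 001100.
Byte 4: 0x83 = 10000011 (10xxxxxx ✓), payload 000011.
Concatenate: 000010000001100000011 = 0x10303 (21 bits → U+10303).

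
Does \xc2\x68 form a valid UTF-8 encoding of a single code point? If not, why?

Leading byte 0xC2 = 11000010 → 2-byte form.
Byte 2 is 0x68 = 01101000, which is not 10xxxxxx — expected a continuation byte.

invalid (non-continuation byte where continuation expected)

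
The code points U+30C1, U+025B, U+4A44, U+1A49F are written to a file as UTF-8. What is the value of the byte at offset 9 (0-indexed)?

U+30C1 → 3-byte form E3 83 81 at offsets 0–2.
U+025B → 2-byte form C9 9B at offsets 3–4.
U+4A44 → 3-byte form E4 A9 84 at offsets 5–7.
U+1A49F → 4-byte form F0 9A 92 9F at offsets 8–11.
Offset 9 falls in char 4's range; it's byte 2 of F0 9A 92 9F = 0x9A.

0x9A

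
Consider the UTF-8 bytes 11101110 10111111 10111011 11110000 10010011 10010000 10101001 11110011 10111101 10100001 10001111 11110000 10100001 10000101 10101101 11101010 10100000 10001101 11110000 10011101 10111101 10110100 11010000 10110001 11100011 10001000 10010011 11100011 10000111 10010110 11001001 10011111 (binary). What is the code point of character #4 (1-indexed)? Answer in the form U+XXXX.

U+2116D

Offset 0: leading byte 0xEE = 11101110 → 3-byte char #1 = EE BF BB.
Offset 3: leading byte 0xF0 = 11110000 → 4-byte char #2 = F0 93 90 A9.
Offset 7: leading byte 0xF3 = 11110011 → 4-byte char #3 = F3 BD A1 8F.
Offset 11: leading byte 0xF0 = 11110000 → 4-byte char #4 = F0 A1 85 AD.
Leading byte 0xF0 = 11110000 matches 11110xxx → 4-byte sequence.
Byte 1: 0xF0 = 11110000, payload 000 (3 bits).
Byte 2: 0xA1 = 10100001 (10xxxxxx ✓), payload 100001.
Byte 3: 0x85 = 10000101 (10xxxxxx ✓), payload 000101.
Byte 4: 0xAD = 10101101 (10xxxxxx ✓), payload 101101.
Concatenate: 000100001000101101101 = 0x2116D (21 bits → U+2116D).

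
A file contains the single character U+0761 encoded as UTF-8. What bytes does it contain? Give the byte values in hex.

DD A1

U+0761 = 0x761 = 1889 decimal. In range U+0080–U+07FF → 2-byte form: 110xxxxx 10xxxxxx.
Binary (11 bits): 11101100001.
Split 5+6: 11101 | 100001.
Byte 1: 11011101 = 0xDD.
Byte 2: 10100001 = 0xA1.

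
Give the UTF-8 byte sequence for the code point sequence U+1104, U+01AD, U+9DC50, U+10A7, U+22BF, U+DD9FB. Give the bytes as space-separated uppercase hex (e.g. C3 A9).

U+1104: 3-byte form → E1 84 84.
U+01AD: 2-byte form → C6 AD.
U+9DC50: 4-byte form → F2 9D B1 90.
U+10A7: 3-byte form → E1 82 A7.
U+22BF: 3-byte form → E2 8A BF.
U+DD9FB: 4-byte form → F3 9D A7 BB.
Concatenated (19 bytes): E1 84 84 C6 AD F2 9D B1 90 E1 82 A7 E2 8A BF F3 9D A7 BB.

E1 84 84 C6 AD F2 9D B1 90 E1 82 A7 E2 8A BF F3 9D A7 BB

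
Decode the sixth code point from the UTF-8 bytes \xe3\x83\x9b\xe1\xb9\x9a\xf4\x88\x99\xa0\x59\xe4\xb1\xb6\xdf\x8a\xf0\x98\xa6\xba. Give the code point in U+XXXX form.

Offset 0: leading byte 0xE3 = 11100011 → 3-byte char #1 = E3 83 9B.
Offset 3: leading byte 0xE1 = 11100001 → 3-byte char #2 = E1 B9 9A.
Offset 6: leading byte 0xF4 = 11110100 → 4-byte char #3 = F4 88 99 A0.
Offset 10: leading byte 0x59 = 01011001 → 1-byte char #4 = 59.
Offset 11: leading byte 0xE4 = 11100100 → 3-byte char #5 = E4 B1 B6.
Offset 14: leading byte 0xDF = 11011111 → 2-byte char #6 = DF 8A.
Leading byte 0xDF = 11011111 matches 110xxxxx → 2-byte sequence.
Byte 1: 0xDF = 11011111, payload 11111 (5 bits).
Byte 2: 0x8A = 10001010 (10xxxxxx ✓), payload 001010.
Concatenate: 11111001010 = 0x7CA (11 bits → U+07CA).

U+07CA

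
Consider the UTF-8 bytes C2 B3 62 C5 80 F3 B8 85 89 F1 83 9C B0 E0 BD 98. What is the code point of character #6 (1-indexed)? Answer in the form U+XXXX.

U+0F58

Offset 0: leading byte 0xC2 = 11000010 → 2-byte char #1 = C2 B3.
Offset 2: leading byte 0x62 = 01100010 → 1-byte char #2 = 62.
Offset 3: leading byte 0xC5 = 11000101 → 2-byte char #3 = C5 80.
Offset 5: leading byte 0xF3 = 11110011 → 4-byte char #4 = F3 B8 85 89.
Offset 9: leading byte 0xF1 = 11110001 → 4-byte char #5 = F1 83 9C B0.
Offset 13: leading byte 0xE0 = 11100000 → 3-byte char #6 = E0 BD 98.
Leading byte 0xE0 = 11100000 matches 1110xxxx → 3-byte sequence.
Byte 1: 0xE0 = 11100000, payload 0000 (4 bits).
Byte 2: 0xBD = 10111101 (10xxxxxx ✓), payload 111101.
Byte 3: 0x98 = 10011000 (10xxxxxx ✓), payload 011000.
Concatenate: 0000111101011000 = 0xF58 (16 bits → U+0F58).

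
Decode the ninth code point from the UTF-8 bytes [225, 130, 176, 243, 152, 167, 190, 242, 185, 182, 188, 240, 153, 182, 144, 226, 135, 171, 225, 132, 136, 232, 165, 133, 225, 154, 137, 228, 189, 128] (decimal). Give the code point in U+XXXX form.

U+4F40

Offset 0: leading byte 0xE1 = 11100001 → 3-byte char #1 = E1 82 B0.
Offset 3: leading byte 0xF3 = 11110011 → 4-byte char #2 = F3 98 A7 BE.
Offset 7: leading byte 0xF2 = 11110010 → 4-byte char #3 = F2 B9 B6 BC.
Offset 11: leading byte 0xF0 = 11110000 → 4-byte char #4 = F0 99 B6 90.
Offset 15: leading byte 0xE2 = 11100010 → 3-byte char #5 = E2 87 AB.
Offset 18: leading byte 0xE1 = 11100001 → 3-byte char #6 = E1 84 88.
Offset 21: leading byte 0xE8 = 11101000 → 3-byte char #7 = E8 A5 85.
Offset 24: leading byte 0xE1 = 11100001 → 3-byte char #8 = E1 9A 89.
Offset 27: leading byte 0xE4 = 11100100 → 3-byte char #9 = E4 BD 80.
Leading byte 0xE4 = 11100100 matches 1110xxxx → 3-byte sequence.
Byte 1: 0xE4 = 11100100, payload 0100 (4 bits).
Byte 2: 0xBD = 10111101 (10xxxxxx ✓), payload 111101.
Byte 3: 0x80 = 10000000 (10xxxxxx ✓), payload 000000.
Concatenate: 0100111101000000 = 0x4F40 (16 bits → U+4F40).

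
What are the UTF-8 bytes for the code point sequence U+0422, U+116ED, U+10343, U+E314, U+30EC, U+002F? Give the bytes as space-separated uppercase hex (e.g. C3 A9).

U+0422: 2-byte form → D0 A2.
U+116ED: 4-byte form → F0 91 9B AD.
U+10343: 4-byte form → F0 90 8D 83.
U+E314: 3-byte form → EE 8C 94.
U+30EC: 3-byte form → E3 83 AC.
U+002F: 1-byte form → 2F.
Concatenated (17 bytes): D0 A2 F0 91 9B AD F0 90 8D 83 EE 8C 94 E3 83 AC 2F.

D0 A2 F0 91 9B AD F0 90 8D 83 EE 8C 94 E3 83 AC 2F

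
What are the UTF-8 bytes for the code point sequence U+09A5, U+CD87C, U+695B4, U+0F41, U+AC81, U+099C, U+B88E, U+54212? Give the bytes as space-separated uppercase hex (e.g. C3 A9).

U+09A5: 3-byte form → E0 A6 A5.
U+CD87C: 4-byte form → F3 8D A1 BC.
U+695B4: 4-byte form → F1 A9 96 B4.
U+0F41: 3-byte form → E0 BD 81.
U+AC81: 3-byte form → EA B2 81.
U+099C: 3-byte form → E0 A6 9C.
U+B88E: 3-byte form → EB A2 8E.
U+54212: 4-byte form → F1 94 88 92.
Concatenated (27 bytes): E0 A6 A5 F3 8D A1 BC F1 A9 96 B4 E0 BD 81 EA B2 81 E0 A6 9C EB A2 8E F1 94 88 92.

E0 A6 A5 F3 8D A1 BC F1 A9 96 B4 E0 BD 81 EA B2 81 E0 A6 9C EB A2 8E F1 94 88 92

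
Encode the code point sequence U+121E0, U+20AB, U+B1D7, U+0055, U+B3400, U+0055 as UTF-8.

U+121E0: 4-byte form → F0 92 87 A0.
U+20AB: 3-byte form → E2 82 AB.
U+B1D7: 3-byte form → EB 87 97.
U+0055: 1-byte form → 55.
U+B3400: 4-byte form → F2 B3 90 80.
U+0055: 1-byte form → 55.
Concatenated (16 bytes): F0 92 87 A0 E2 82 AB EB 87 97 55 F2 B3 90 80 55.

F0 92 87 A0 E2 82 AB EB 87 97 55 F2 B3 90 80 55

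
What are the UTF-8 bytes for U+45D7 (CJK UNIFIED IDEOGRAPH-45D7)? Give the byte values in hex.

E4 97 97

U+45D7 = 0x45D7 = 17879 decimal. In range U+0800–U+FFFF → 3-byte form: 1110xxxx 10xxxxxx 10xxxxxx.
Binary (16 bits): 0100010111010111.
Split 4+6+6: 0100 | 010111 | 010111.
Byte 1: 11100100 = 0xE4.
Byte 2: 10010111 = 0x97.
Byte 3: 10010111 = 0x97.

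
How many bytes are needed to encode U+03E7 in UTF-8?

U+03E7 = 0x3E7. UTF-8 uses 1 byte below 0x80, 2 below 0x800, 3 below 0x10000, 4 up to 0x10FFFF. 0x3E7 is in U+0080–U+07FF → 2 bytes.

2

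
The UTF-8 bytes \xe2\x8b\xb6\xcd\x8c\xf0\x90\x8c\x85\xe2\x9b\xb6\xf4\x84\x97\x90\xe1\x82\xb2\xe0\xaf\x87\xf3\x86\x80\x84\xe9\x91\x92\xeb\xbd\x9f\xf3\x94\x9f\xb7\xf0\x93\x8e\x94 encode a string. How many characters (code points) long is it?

12

Byte at offset 0: 0xE2 = 11100010 → 3-byte char (#1). Advance 3.
Byte at offset 3: 0xCD = 11001101 → 2-byte char (#2). Advance 2.
Byte at offset 5: 0xF0 = 11110000 → 4-byte char (#3). Advance 4.
Byte at offset 9: 0xE2 = 11100010 → 3-byte char (#4). Advance 3.
Byte at offset 12: 0xF4 = 11110100 → 4-byte char (#5). Advance 4.
Byte at offset 16: 0xE1 = 11100001 → 3-byte char (#6). Advance 3.
Byte at offset 19: 0xE0 = 11100000 → 3-byte char (#7). Advance 3.
Byte at offset 22: 0xF3 = 11110011 → 4-byte char (#8). Advance 4.
Byte at offset 26: 0xE9 = 11101001 → 3-byte char (#9). Advance 3.
Byte at offset 29: 0xEB = 11101011 → 3-byte char (#10). Advance 3.
Byte at offset 32: 0xF3 = 11110011 → 4-byte char (#11). Advance 4.
Byte at offset 36: 0xF0 = 11110000 → 4-byte char (#12). Advance 4.
Reached end at offset 40 after 12 code points.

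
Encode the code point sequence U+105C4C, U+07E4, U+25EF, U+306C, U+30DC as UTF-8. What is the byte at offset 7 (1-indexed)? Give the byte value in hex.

0xE2

1-indexed offset 7 is 0-indexed offset 6.
U+105C4C → 4-byte form F4 85 B1 8C at offsets 0–3.
U+07E4 → 2-byte form DF A4 at offsets 4–5.
U+25EF → 3-byte form E2 97 AF at offsets 6–8.
Offset 6 falls in char 3's range; it's byte 1 of E2 97 AF = 0xE2.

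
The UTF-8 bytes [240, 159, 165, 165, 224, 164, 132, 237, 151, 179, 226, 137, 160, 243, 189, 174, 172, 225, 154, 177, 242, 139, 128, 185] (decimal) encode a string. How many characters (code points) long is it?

Byte at offset 0: 0xF0 = 11110000 → 4-byte char (#1). Advance 4.
Byte at offset 4: 0xE0 = 11100000 → 3-byte char (#2). Advance 3.
Byte at offset 7: 0xED = 11101101 → 3-byte char (#3). Advance 3.
Byte at offset 10: 0xE2 = 11100010 → 3-byte char (#4). Advance 3.
Byte at offset 13: 0xF3 = 11110011 → 4-byte char (#5). Advance 4.
Byte at offset 17: 0xE1 = 11100001 → 3-byte char (#6). Advance 3.
Byte at offset 20: 0xF2 = 11110010 → 4-byte char (#7). Advance 4.
Reached end at offset 24 after 7 code points.

7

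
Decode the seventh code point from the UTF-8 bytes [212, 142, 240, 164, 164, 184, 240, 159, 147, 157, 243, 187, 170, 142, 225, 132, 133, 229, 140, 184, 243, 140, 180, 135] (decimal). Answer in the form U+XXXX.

Offset 0: leading byte 0xD4 = 11010100 → 2-byte char #1 = D4 8E.
Offset 2: leading byte 0xF0 = 11110000 → 4-byte char #2 = F0 A4 A4 B8.
Offset 6: leading byte 0xF0 = 11110000 → 4-byte char #3 = F0 9F 93 9D.
Offset 10: leading byte 0xF3 = 11110011 → 4-byte char #4 = F3 BB AA 8E.
Offset 14: leading byte 0xE1 = 11100001 → 3-byte char #5 = E1 84 85.
Offset 17: leading byte 0xE5 = 11100101 → 3-byte char #6 = E5 8C B8.
Offset 20: leading byte 0xF3 = 11110011 → 4-byte char #7 = F3 8C B4 87.
Leading byte 0xF3 = 11110011 matches 11110xxx → 4-byte sequence.
Byte 1: 0xF3 = 11110011, payload 011 (3 bits).
Byte 2: 0x8C = 10001100 (10xxxxxx ✓), payload 001100.
Byte 3: 0xB4 = 10110100 (10xxxxxx ✓), payload 110100.
Byte 4: 0x87 = 10000111 (10xxxxxx ✓), payload 000111.
Concatenate: 011001100110100000111 = 0xCCD07 (21 bits → U+CCD07).

U+CCD07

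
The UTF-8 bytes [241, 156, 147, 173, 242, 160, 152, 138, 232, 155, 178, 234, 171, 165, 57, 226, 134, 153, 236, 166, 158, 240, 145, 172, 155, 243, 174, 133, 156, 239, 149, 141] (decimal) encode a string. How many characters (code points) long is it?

10

Byte at offset 0: 0xF1 = 11110001 → 4-byte char (#1). Advance 4.
Byte at offset 4: 0xF2 = 11110010 → 4-byte char (#2). Advance 4.
Byte at offset 8: 0xE8 = 11101000 → 3-byte char (#3). Advance 3.
Byte at offset 11: 0xEA = 11101010 → 3-byte char (#4). Advance 3.
Byte at offset 14: 0x39 = 00111001 → 1-byte char (#5). Advance 1.
Byte at offset 15: 0xE2 = 11100010 → 3-byte char (#6). Advance 3.
Byte at offset 18: 0xEC = 11101100 → 3-byte char (#7). Advance 3.
Byte at offset 21: 0xF0 = 11110000 → 4-byte char (#8). Advance 4.
Byte at offset 25: 0xF3 = 11110011 → 4-byte char (#9). Advance 4.
Byte at offset 29: 0xEF = 11101111 → 3-byte char (#10). Advance 3.
Reached end at offset 32 after 10 code points.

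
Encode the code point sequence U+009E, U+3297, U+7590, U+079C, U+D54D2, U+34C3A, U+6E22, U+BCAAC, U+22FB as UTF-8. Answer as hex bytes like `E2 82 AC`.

C2 9E E3 8A 97 E7 96 90 DE 9C F3 95 93 92 F0 B4 B0 BA E6 B8 A2 F2 BC AA AC E2 8B BB

U+009E: 2-byte form → C2 9E.
U+3297: 3-byte form → E3 8A 97.
U+7590: 3-byte form → E7 96 90.
U+079C: 2-byte form → DE 9C.
U+D54D2: 4-byte form → F3 95 93 92.
U+34C3A: 4-byte form → F0 B4 B0 BA.
U+6E22: 3-byte form → E6 B8 A2.
U+BCAAC: 4-byte form → F2 BC AA AC.
U+22FB: 3-byte form → E2 8B BB.
Concatenated (28 bytes): C2 9E E3 8A 97 E7 96 90 DE 9C F3 95 93 92 F0 B4 B0 BA E6 B8 A2 F2 BC AA AC E2 8B BB.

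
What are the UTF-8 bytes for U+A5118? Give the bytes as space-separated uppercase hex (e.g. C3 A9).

F2 A5 84 98

U+A5118 = 0xA5118 = 676120 decimal. In range U+10000–U+10FFFF → 4-byte form: 11110xxx 10xxxxxx 10xxxxxx 10xxxxxx.
Binary (21 bits): 010100101000100011000.
Split 3+6+6+6: 010 | 100101 | 000100 | 011000.
Byte 1: 11110010 = 0xF2.
Byte 2: 10100101 = 0xA5.
Byte 3: 10000100 = 0x84.
Byte 4: 10011000 = 0x98.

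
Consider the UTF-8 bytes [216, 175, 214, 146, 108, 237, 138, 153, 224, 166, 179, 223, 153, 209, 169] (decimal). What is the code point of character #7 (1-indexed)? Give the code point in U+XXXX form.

U+0469

Offset 0: leading byte 0xD8 = 11011000 → 2-byte char #1 = D8 AF.
Offset 2: leading byte 0xD6 = 11010110 → 2-byte char #2 = D6 92.
Offset 4: leading byte 0x6C = 01101100 → 1-byte char #3 = 6C.
Offset 5: leading byte 0xED = 11101101 → 3-byte char #4 = ED 8A 99.
Offset 8: leading byte 0xE0 = 11100000 → 3-byte char #5 = E0 A6 B3.
Offset 11: leading byte 0xDF = 11011111 → 2-byte char #6 = DF 99.
Offset 13: leading byte 0xD1 = 11010001 → 2-byte char #7 = D1 A9.
Leading byte 0xD1 = 11010001 matches 110xxxxx → 2-byte sequence.
Byte 1: 0xD1 = 11010001, payload 10001 (5 bits).
Byte 2: 0xA9 = 10101001 (10xxxxxx ✓), payload 101001.
Concatenate: 10001101001 = 0x469 (11 bits → U+0469).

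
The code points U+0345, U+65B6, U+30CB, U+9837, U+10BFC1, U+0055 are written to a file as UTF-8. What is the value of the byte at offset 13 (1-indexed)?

0x8B

1-indexed offset 13 is 0-indexed offset 12.
U+0345 → 2-byte form CD 85 at offsets 0–1.
U+65B6 → 3-byte form E6 96 B6 at offsets 2–4.
U+30CB → 3-byte form E3 83 8B at offsets 5–7.
U+9837 → 3-byte form E9 A0 B7 at offsets 8–10.
U+10BFC1 → 4-byte form F4 8B BF 81 at offsets 11–14.
Offset 12 falls in char 5's range; it's byte 2 of F4 8B BF 81 = 0x8B.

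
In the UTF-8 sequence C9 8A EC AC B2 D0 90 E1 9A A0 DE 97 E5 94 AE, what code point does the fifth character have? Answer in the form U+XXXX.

Offset 0: leading byte 0xC9 = 11001001 → 2-byte char #1 = C9 8A.
Offset 2: leading byte 0xEC = 11101100 → 3-byte char #2 = EC AC B2.
Offset 5: leading byte 0xD0 = 11010000 → 2-byte char #3 = D0 90.
Offset 7: leading byte 0xE1 = 11100001 → 3-byte char #4 = E1 9A A0.
Offset 10: leading byte 0xDE = 11011110 → 2-byte char #5 = DE 97.
Leading byte 0xDE = 11011110 matches 110xxxxx → 2-byte sequence.
Byte 1: 0xDE = 11011110, payload 11110 (5 bits).
Byte 2: 0x97 = 10010111 (10xxxxxx ✓), payload 010111.
Concatenate: 11110010111 = 0x797 (11 bits → U+0797).

U+0797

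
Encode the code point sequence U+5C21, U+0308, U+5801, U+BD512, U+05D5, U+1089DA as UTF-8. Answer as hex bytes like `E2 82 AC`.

E5 B0 A1 CC 88 E5 A0 81 F2 BD 94 92 D7 95 F4 88 A7 9A

U+5C21: 3-byte form → E5 B0 A1.
U+0308: 2-byte form → CC 88.
U+5801: 3-byte form → E5 A0 81.
U+BD512: 4-byte form → F2 BD 94 92.
U+05D5: 2-byte form → D7 95.
U+1089DA: 4-byte form → F4 88 A7 9A.
Concatenated (18 bytes): E5 B0 A1 CC 88 E5 A0 81 F2 BD 94 92 D7 95 F4 88 A7 9A.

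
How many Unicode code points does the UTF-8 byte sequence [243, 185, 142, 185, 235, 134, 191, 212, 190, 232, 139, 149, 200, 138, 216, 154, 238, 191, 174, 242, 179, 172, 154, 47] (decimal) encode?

9

Byte at offset 0: 0xF3 = 11110011 → 4-byte char (#1). Advance 4.
Byte at offset 4: 0xEB = 11101011 → 3-byte char (#2). Advance 3.
Byte at offset 7: 0xD4 = 11010100 → 2-byte char (#3). Advance 2.
Byte at offset 9: 0xE8 = 11101000 → 3-byte char (#4). Advance 3.
Byte at offset 12: 0xC8 = 11001000 → 2-byte char (#5). Advance 2.
Byte at offset 14: 0xD8 = 11011000 → 2-byte char (#6). Advance 2.
Byte at offset 16: 0xEE = 11101110 → 3-byte char (#7). Advance 3.
Byte at offset 19: 0xF2 = 11110010 → 4-byte char (#8). Advance 4.
Byte at offset 23: 0x2F = 00101111 → 1-byte char (#9). Advance 1.
Reached end at offset 24 after 9 code points.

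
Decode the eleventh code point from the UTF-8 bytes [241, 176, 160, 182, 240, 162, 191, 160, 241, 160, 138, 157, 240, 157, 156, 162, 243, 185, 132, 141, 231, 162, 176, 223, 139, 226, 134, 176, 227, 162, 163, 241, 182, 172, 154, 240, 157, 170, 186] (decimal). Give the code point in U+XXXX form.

U+1DABA

Offset 0: leading byte 0xF1 = 11110001 → 4-byte char #1 = F1 B0 A0 B6.
Offset 4: leading byte 0xF0 = 11110000 → 4-byte char #2 = F0 A2 BF A0.
Offset 8: leading byte 0xF1 = 11110001 → 4-byte char #3 = F1 A0 8A 9D.
Offset 12: leading byte 0xF0 = 11110000 → 4-byte char #4 = F0 9D 9C A2.
Offset 16: leading byte 0xF3 = 11110011 → 4-byte char #5 = F3 B9 84 8D.
Offset 20: leading byte 0xE7 = 11100111 → 3-byte char #6 = E7 A2 B0.
Offset 23: leading byte 0xDF = 11011111 → 2-byte char #7 = DF 8B.
Offset 25: leading byte 0xE2 = 11100010 → 3-byte char #8 = E2 86 B0.
Offset 28: leading byte 0xE3 = 11100011 → 3-byte char #9 = E3 A2 A3.
Offset 31: leading byte 0xF1 = 11110001 → 4-byte char #10 = F1 B6 AC 9A.
Offset 35: leading byte 0xF0 = 11110000 → 4-byte char #11 = F0 9D AA BA.
Leading byte 0xF0 = 11110000 matches 11110xxx → 4-byte sequence.
Byte 1: 0xF0 = 11110000, payload 000 (3 bits).
Byte 2: 0x9D = 10011101 (10xxxxxx ✓), payload 011101.
Byte 3: 0xAA = 10101010 (10xxxxxx ✓), payload 101010.
Byte 4: 0xBA = 10111010 (10xxxxxx ✓), payload 111010.
Concatenate: 000011101101010111010 = 0x1DABA (21 bits → U+1DABA).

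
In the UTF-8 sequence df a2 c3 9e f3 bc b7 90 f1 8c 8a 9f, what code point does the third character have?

Offset 0: leading byte 0xDF = 11011111 → 2-byte char #1 = DF A2.
Offset 2: leading byte 0xC3 = 11000011 → 2-byte char #2 = C3 9E.
Offset 4: leading byte 0xF3 = 11110011 → 4-byte char #3 = F3 BC B7 90.
Leading byte 0xF3 = 11110011 matches 11110xxx → 4-byte sequence.
Byte 1: 0xF3 = 11110011, payload 011 (3 bits).
Byte 2: 0xBC = 10111100 (10xxxxxx ✓), payload 111100.
Byte 3: 0xB7 = 10110111 (10xxxxxx ✓), payload 110111.
Byte 4: 0x90 = 10010000 (10xxxxxx ✓), payload 010000.
Concatenate: 011111100110111010000 = 0xFCDD0 (21 bits → U+FCDD0).

U+FCDD0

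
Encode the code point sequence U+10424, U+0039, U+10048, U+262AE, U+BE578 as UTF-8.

U+10424: 4-byte form → F0 90 90 A4.
U+0039: 1-byte form → 39.
U+10048: 4-byte form → F0 90 81 88.
U+262AE: 4-byte form → F0 A6 8A AE.
U+BE578: 4-byte form → F2 BE 95 B8.
Concatenated (17 bytes): F0 90 90 A4 39 F0 90 81 88 F0 A6 8A AE F2 BE 95 B8.

F0 90 90 A4 39 F0 90 81 88 F0 A6 8A AE F2 BE 95 B8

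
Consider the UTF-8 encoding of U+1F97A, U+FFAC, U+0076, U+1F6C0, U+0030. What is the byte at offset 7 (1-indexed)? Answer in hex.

1-indexed offset 7 is 0-indexed offset 6.
U+1F97A → 4-byte form F0 9F A5 BA at offsets 0–3.
U+FFAC → 3-byte form EF BE AC at offsets 4–6.
Offset 6 falls in char 2's range; it's byte 3 of EF BE AC = 0xAC.

0xAC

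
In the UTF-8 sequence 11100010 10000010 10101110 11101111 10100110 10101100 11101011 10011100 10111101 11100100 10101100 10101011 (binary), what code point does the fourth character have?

Offset 0: leading byte 0xE2 = 11100010 → 3-byte char #1 = E2 82 AE.
Offset 3: leading byte 0xEF = 11101111 → 3-byte char #2 = EF A6 AC.
Offset 6: leading byte 0xEB = 11101011 → 3-byte char #3 = EB 9C BD.
Offset 9: leading byte 0xE4 = 11100100 → 3-byte char #4 = E4 AC AB.
Leading byte 0xE4 = 11100100 matches 1110xxxx → 3-byte sequence.
Byte 1: 0xE4 = 11100100, payload 0100 (4 bits).
Byte 2: 0xAC = 10101100 (10xxxxxx ✓), payload 101100.
Byte 3: 0xAB = 10101011 (10xxxxxx ✓), payload 101011.
Concatenate: 0100101100101011 = 0x4B2B (16 bits → U+4B2B).

U+4B2B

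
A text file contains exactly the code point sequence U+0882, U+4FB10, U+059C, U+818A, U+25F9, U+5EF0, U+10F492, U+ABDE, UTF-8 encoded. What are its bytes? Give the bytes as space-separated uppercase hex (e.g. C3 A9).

U+0882: 3-byte form → E0 A2 82.
U+4FB10: 4-byte form → F1 8F AC 90.
U+059C: 2-byte form → D6 9C.
U+818A: 3-byte form → E8 86 8A.
U+25F9: 3-byte form → E2 97 B9.
U+5EF0: 3-byte form → E5 BB B0.
U+10F492: 4-byte form → F4 8F 92 92.
U+ABDE: 3-byte form → EA AF 9E.
Concatenated (25 bytes): E0 A2 82 F1 8F AC 90 D6 9C E8 86 8A E2 97 B9 E5 BB B0 F4 8F 92 92 EA AF 9E.

E0 A2 82 F1 8F AC 90 D6 9C E8 86 8A E2 97 B9 E5 BB B0 F4 8F 92 92 EA AF 9E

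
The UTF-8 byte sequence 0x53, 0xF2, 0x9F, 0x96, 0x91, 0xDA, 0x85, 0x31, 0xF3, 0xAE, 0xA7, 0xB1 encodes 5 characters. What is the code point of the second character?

Offset 0: leading byte 0x53 = 01010011 → 1-byte char #1 = 53.
Offset 1: leading byte 0xF2 = 11110010 → 4-byte char #2 = F2 9F 96 91.
Leading byte 0xF2 = 11110010 matches 11110xxx → 4-byte sequence.
Byte 1: 0xF2 = 11110010, payload 010 (3 bits).
Byte 2: 0x9F = 10011111 (10xxxxxx ✓), payload 011111.
Byte 3: 0x96 = 10010110 (10xxxxxx ✓), payload 010110.
Byte 4: 0x91 = 10010001 (10xxxxxx ✓), payload 010001.
Concatenate: 010011111010110010001 = 0x9F591 (21 bits → U+9F591).

U+9F591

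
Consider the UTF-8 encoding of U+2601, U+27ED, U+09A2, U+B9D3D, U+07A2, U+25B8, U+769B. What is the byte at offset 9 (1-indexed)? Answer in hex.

0xA2

1-indexed offset 9 is 0-indexed offset 8.
U+2601 → 3-byte form E2 98 81 at offsets 0–2.
U+27ED → 3-byte form E2 9F AD at offsets 3–5.
U+09A2 → 3-byte form E0 A6 A2 at offsets 6–8.
Offset 8 falls in char 3's range; it's byte 3 of E0 A6 A2 = 0xA2.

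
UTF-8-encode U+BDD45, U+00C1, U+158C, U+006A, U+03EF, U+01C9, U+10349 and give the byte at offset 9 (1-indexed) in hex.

1-indexed offset 9 is 0-indexed offset 8.
U+BDD45 → 4-byte form F2 BD B5 85 at offsets 0–3.
U+00C1 → 2-byte form C3 81 at offsets 4–5.
U+158C → 3-byte form E1 96 8C at offsets 6–8.
Offset 8 falls in char 3's range; it's byte 3 of E1 96 8C = 0x8C.

0x8C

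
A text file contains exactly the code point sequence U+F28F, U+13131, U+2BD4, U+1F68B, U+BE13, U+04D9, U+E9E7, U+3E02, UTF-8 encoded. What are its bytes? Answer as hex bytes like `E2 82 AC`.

EF 8A 8F F0 93 84 B1 E2 AF 94 F0 9F 9A 8B EB B8 93 D3 99 EE A7 A7 E3 B8 82

U+F28F: 3-byte form → EF 8A 8F.
U+13131: 4-byte form → F0 93 84 B1.
U+2BD4: 3-byte form → E2 AF 94.
U+1F68B: 4-byte form → F0 9F 9A 8B.
U+BE13: 3-byte form → EB B8 93.
U+04D9: 2-byte form → D3 99.
U+E9E7: 3-byte form → EE A7 A7.
U+3E02: 3-byte form → E3 B8 82.
Concatenated (25 bytes): EF 8A 8F F0 93 84 B1 E2 AF 94 F0 9F 9A 8B EB B8 93 D3 99 EE A7 A7 E3 B8 82.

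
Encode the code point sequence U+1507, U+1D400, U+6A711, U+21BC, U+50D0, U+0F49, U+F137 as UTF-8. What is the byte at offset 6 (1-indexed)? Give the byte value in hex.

0x90

1-indexed offset 6 is 0-indexed offset 5.
U+1507 → 3-byte form E1 94 87 at offsets 0–2.
U+1D400 → 4-byte form F0 9D 90 80 at offsets 3–6.
Offset 5 falls in char 2's range; it's byte 3 of F0 9D 90 80 = 0x90.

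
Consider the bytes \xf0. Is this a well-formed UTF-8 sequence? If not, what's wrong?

Leading byte 0xF0 = 11110000 → 4-byte form, but only 1 byte is present.

invalid (sequence truncated)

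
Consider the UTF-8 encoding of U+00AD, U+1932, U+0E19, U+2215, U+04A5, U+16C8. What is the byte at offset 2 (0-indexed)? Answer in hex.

U+00AD → 2-byte form C2 AD at offsets 0–1.
U+1932 → 3-byte form E1 A4 B2 at offsets 2–4.
Offset 2 falls in char 2's range; it's byte 1 of E1 A4 B2 = 0xE1.

0xE1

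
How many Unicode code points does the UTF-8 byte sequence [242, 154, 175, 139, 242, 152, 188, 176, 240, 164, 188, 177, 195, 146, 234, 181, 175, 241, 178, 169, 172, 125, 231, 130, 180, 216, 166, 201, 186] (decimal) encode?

10

Byte at offset 0: 0xF2 = 11110010 → 4-byte char (#1). Advance 4.
Byte at offset 4: 0xF2 = 11110010 → 4-byte char (#2). Advance 4.
Byte at offset 8: 0xF0 = 11110000 → 4-byte char (#3). Advance 4.
Byte at offset 12: 0xC3 = 11000011 → 2-byte char (#4). Advance 2.
Byte at offset 14: 0xEA = 11101010 → 3-byte char (#5). Advance 3.
Byte at offset 17: 0xF1 = 11110001 → 4-byte char (#6). Advance 4.
Byte at offset 21: 0x7D = 01111101 → 1-byte char (#7). Advance 1.
Byte at offset 22: 0xE7 = 11100111 → 3-byte char (#8). Advance 3.
Byte at offset 25: 0xD8 = 11011000 → 2-byte char (#9). Advance 2.
Byte at offset 27: 0xC9 = 11001001 → 2-byte char (#10). Advance 2.
Reached end at offset 29 after 10 code points.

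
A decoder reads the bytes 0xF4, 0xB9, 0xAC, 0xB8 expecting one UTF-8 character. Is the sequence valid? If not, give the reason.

invalid (encodes a value above U+10FFFF)

Leading byte 0xF4 = 11110100 → 4-byte form.
Payload = 0x139B38, which exceeds U+10FFFF, the maximum Unicode code point. (Leading bytes F5–FF, or F4 followed by ≥ 0x90, are invalid.)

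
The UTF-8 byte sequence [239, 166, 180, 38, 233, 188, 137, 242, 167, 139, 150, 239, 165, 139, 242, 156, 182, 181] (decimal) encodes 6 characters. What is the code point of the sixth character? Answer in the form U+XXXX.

Offset 0: leading byte 0xEF = 11101111 → 3-byte char #1 = EF A6 B4.
Offset 3: leading byte 0x26 = 00100110 → 1-byte char #2 = 26.
Offset 4: leading byte 0xE9 = 11101001 → 3-byte char #3 = E9 BC 89.
Offset 7: leading byte 0xF2 = 11110010 → 4-byte char #4 = F2 A7 8B 96.
Offset 11: leading byte 0xEF = 11101111 → 3-byte char #5 = EF A5 8B.
Offset 14: leading byte 0xF2 = 11110010 → 4-byte char #6 = F2 9C B6 B5.
Leading byte 0xF2 = 11110010 matches 11110xxx → 4-byte sequence.
Byte 1: 0xF2 = 11110010, payload 010 (3 bits).
Byte 2: 0x9C = 10011100 (10xxxxxx ✓), payload 011100.
Byte 3: 0xB6 = 10110110 (10xxxxxx ✓), payload 110110.
Byte 4: 0xB5 = 10110101 (10xxxxxx ✓), payload 110101.
Concatenate: 010011100110110110101 = 0x9CDB5 (21 bits → U+9CDB5).

U+9CDB5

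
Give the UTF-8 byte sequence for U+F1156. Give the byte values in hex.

U+F1156 = 0xF1156 = 987478 decimal. In range U+10000–U+10FFFF → 4-byte form: 11110xxx 10xxxxxx 10xxxxxx 10xxxxxx.
Binary (21 bits): 011110001000101010110.
Split 3+6+6+6: 011 | 110001 | 000101 | 010110.
Byte 1: 11110011 = 0xF3.
Byte 2: 10110001 = 0xB1.
Byte 3: 10000101 = 0x85.
Byte 4: 10010110 = 0x96.

F3 B1 85 96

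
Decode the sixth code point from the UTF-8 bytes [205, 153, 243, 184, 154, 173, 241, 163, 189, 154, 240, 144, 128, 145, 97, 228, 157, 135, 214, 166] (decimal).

U+4747

Offset 0: leading byte 0xCD = 11001101 → 2-byte char #1 = CD 99.
Offset 2: leading byte 0xF3 = 11110011 → 4-byte char #2 = F3 B8 9A AD.
Offset 6: leading byte 0xF1 = 11110001 → 4-byte char #3 = F1 A3 BD 9A.
Offset 10: leading byte 0xF0 = 11110000 → 4-byte char #4 = F0 90 80 91.
Offset 14: leading byte 0x61 = 01100001 → 1-byte char #5 = 61.
Offset 15: leading byte 0xE4 = 11100100 → 3-byte char #6 = E4 9D 87.
Leading byte 0xE4 = 11100100 matches 1110xxxx → 3-byte sequence.
Byte 1: 0xE4 = 11100100, payload 0100 (4 bits).
Byte 2: 0x9D = 10011101 (10xxxxxx ✓), payload 011101.
Byte 3: 0x87 = 10000111 (10xxxxxx ✓), payload 000111.
Concatenate: 0100011101000111 = 0x4747 (16 bits → U+4747).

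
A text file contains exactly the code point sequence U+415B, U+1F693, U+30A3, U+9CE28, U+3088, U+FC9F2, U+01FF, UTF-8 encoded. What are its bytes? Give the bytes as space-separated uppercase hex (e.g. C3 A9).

E4 85 9B F0 9F 9A 93 E3 82 A3 F2 9C B8 A8 E3 82 88 F3 BC A7 B2 C7 BF

U+415B: 3-byte form → E4 85 9B.
U+1F693: 4-byte form → F0 9F 9A 93.
U+30A3: 3-byte form → E3 82 A3.
U+9CE28: 4-byte form → F2 9C B8 A8.
U+3088: 3-byte form → E3 82 88.
U+FC9F2: 4-byte form → F3 BC A7 B2.
U+01FF: 2-byte form → C7 BF.
Concatenated (23 bytes): E4 85 9B F0 9F 9A 93 E3 82 A3 F2 9C B8 A8 E3 82 88 F3 BC A7 B2 C7 BF.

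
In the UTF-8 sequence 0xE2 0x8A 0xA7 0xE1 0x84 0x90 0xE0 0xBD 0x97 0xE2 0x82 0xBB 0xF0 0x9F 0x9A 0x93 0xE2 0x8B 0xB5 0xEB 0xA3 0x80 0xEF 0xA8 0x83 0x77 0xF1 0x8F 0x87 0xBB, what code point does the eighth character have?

Offset 0: leading byte 0xE2 = 11100010 → 3-byte char #1 = E2 8A A7.
Offset 3: leading byte 0xE1 = 11100001 → 3-byte char #2 = E1 84 90.
Offset 6: leading byte 0xE0 = 11100000 → 3-byte char #3 = E0 BD 97.
Offset 9: leading byte 0xE2 = 11100010 → 3-byte char #4 = E2 82 BB.
Offset 12: leading byte 0xF0 = 11110000 → 4-byte char #5 = F0 9F 9A 93.
Offset 16: leading byte 0xE2 = 11100010 → 3-byte char #6 = E2 8B B5.
Offset 19: leading byte 0xEB = 11101011 → 3-byte char #7 = EB A3 80.
Offset 22: leading byte 0xEF = 11101111 → 3-byte char #8 = EF A8 83.
Leading byte 0xEF = 11101111 matches 1110xxxx → 3-byte sequence.
Byte 1: 0xEF = 11101111, payload 1111 (4 bits).
Byte 2: 0xA8 = 10101000 (10xxxxxx ✓), payload 101000.
Byte 3: 0x83 = 10000011 (10xxxxxx ✓), payload 000011.
Concatenate: 1111101000000011 = 0xFA03 (16 bits → U+FA03).

U+FA03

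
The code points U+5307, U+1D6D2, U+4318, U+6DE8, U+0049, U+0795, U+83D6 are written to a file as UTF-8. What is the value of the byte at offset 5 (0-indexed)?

0x9B

U+5307 → 3-byte form E5 8C 87 at offsets 0–2.
U+1D6D2 → 4-byte form F0 9D 9B 92 at offsets 3–6.
Offset 5 falls in char 2's range; it's byte 3 of F0 9D 9B 92 = 0x9B.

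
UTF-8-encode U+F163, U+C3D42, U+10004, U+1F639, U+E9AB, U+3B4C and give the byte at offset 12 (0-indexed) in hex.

0x9F

U+F163 → 3-byte form EF 85 A3 at offsets 0–2.
U+C3D42 → 4-byte form F3 83 B5 82 at offsets 3–6.
U+10004 → 4-byte form F0 90 80 84 at offsets 7–10.
U+1F639 → 4-byte form F0 9F 98 B9 at offsets 11–14.
Offset 12 falls in char 4's range; it's byte 2 of F0 9F 98 B9 = 0x9F.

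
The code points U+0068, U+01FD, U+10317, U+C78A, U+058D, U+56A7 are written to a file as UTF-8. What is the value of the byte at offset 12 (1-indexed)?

0x8D

1-indexed offset 12 is 0-indexed offset 11.
U+0068 → 1-byte form 68 at offsets 0–0.
U+01FD → 2-byte form C7 BD at offsets 1–2.
U+10317 → 4-byte form F0 90 8C 97 at offsets 3–6.
U+C78A → 3-byte form EC 9E 8A at offsets 7–9.
U+058D → 2-byte form D6 8D at offsets 10–11.
Offset 11 falls in char 5's range; it's byte 2 of D6 8D = 0x8D.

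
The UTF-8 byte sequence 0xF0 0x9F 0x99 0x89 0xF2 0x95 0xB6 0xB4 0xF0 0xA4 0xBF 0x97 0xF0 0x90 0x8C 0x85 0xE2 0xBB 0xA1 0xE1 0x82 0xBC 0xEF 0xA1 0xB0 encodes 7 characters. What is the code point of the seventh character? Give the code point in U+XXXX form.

U+F870

Offset 0: leading byte 0xF0 = 11110000 → 4-byte char #1 = F0 9F 99 89.
Offset 4: leading byte 0xF2 = 11110010 → 4-byte char #2 = F2 95 B6 B4.
Offset 8: leading byte 0xF0 = 11110000 → 4-byte char #3 = F0 A4 BF 97.
Offset 12: leading byte 0xF0 = 11110000 → 4-byte char #4 = F0 90 8C 85.
Offset 16: leading byte 0xE2 = 11100010 → 3-byte char #5 = E2 BB A1.
Offset 19: leading byte 0xE1 = 11100001 → 3-byte char #6 = E1 82 BC.
Offset 22: leading byte 0xEF = 11101111 → 3-byte char #7 = EF A1 B0.
Leading byte 0xEF = 11101111 matches 1110xxxx → 3-byte sequence.
Byte 1: 0xEF = 11101111, payload 1111 (4 bits).
Byte 2: 0xA1 = 10100001 (10xxxxxx ✓), payload 100001.
Byte 3: 0xB0 = 10110000 (10xxxxxx ✓), payload 110000.
Concatenate: 1111100001110000 = 0xF870 (16 bits → U+F870).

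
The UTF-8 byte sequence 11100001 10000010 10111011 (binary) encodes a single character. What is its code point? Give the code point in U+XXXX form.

Leading byte 0xE1 = 11100001 matches 1110xxxx → 3-byte sequence.
Byte 1: 0xE1 = 11100001, payload 0001 (4 bits).
Byte 2: 0x82 = 10000010 (10xxxxxx ✓), payload 000010.
Byte 3: 0xBB = 10111011 (10xxxxxx ✓), payload 111011.
Concatenate: 0001000010111011 = 0x10BB (16 bits → U+10BB).

U+10BB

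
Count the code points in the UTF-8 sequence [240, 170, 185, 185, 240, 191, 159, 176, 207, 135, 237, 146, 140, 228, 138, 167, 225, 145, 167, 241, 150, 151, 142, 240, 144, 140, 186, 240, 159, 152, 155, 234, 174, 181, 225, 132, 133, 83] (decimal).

12

Byte at offset 0: 0xF0 = 11110000 → 4-byte char (#1). Advance 4.
Byte at offset 4: 0xF0 = 11110000 → 4-byte char (#2). Advance 4.
Byte at offset 8: 0xCF = 11001111 → 2-byte char (#3). Advance 2.
Byte at offset 10: 0xED = 11101101 → 3-byte char (#4). Advance 3.
Byte at offset 13: 0xE4 = 11100100 → 3-byte char (#5). Advance 3.
Byte at offset 16: 0xE1 = 11100001 → 3-byte char (#6). Advance 3.
Byte at offset 19: 0xF1 = 11110001 → 4-byte char (#7). Advance 4.
Byte at offset 23: 0xF0 = 11110000 → 4-byte char (#8). Advance 4.
Byte at offset 27: 0xF0 = 11110000 → 4-byte char (#9). Advance 4.
Byte at offset 31: 0xEA = 11101010 → 3-byte char (#10). Advance 3.
Byte at offset 34: 0xE1 = 11100001 → 3-byte char (#11). Advance 3.
Byte at offset 37: 0x53 = 01010011 → 1-byte char (#12). Advance 1.
Reached end at offset 38 after 12 code points.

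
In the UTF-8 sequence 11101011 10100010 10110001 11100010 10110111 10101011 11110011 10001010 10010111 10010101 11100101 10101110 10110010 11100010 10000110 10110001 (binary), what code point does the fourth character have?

U+5BB2

Offset 0: leading byte 0xEB = 11101011 → 3-byte char #1 = EB A2 B1.
Offset 3: leading byte 0xE2 = 11100010 → 3-byte char #2 = E2 B7 AB.
Offset 6: leading byte 0xF3 = 11110011 → 4-byte char #3 = F3 8A 97 95.
Offset 10: leading byte 0xE5 = 11100101 → 3-byte char #4 = E5 AE B2.
Leading byte 0xE5 = 11100101 matches 1110xxxx → 3-byte sequence.
Byte 1: 0xE5 = 11100101, payload 0101 (4 bits).
Byte 2: 0xAE = 10101110 (10xxxxxx ✓), payload 101110.
Byte 3: 0xB2 = 10110010 (10xxxxxx ✓), payload 110010.
Concatenate: 0101101110110010 = 0x5BB2 (16 bits → U+5BB2).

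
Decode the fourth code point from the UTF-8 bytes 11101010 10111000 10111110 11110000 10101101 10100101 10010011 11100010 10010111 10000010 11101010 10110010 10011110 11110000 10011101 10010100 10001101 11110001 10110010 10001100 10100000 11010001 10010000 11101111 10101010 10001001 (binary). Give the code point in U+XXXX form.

Offset 0: leading byte 0xEA = 11101010 → 3-byte char #1 = EA B8 BE.
Offset 3: leading byte 0xF0 = 11110000 → 4-byte char #2 = F0 AD A5 93.
Offset 7: leading byte 0xE2 = 11100010 → 3-byte char #3 = E2 97 82.
Offset 10: leading byte 0xEA = 11101010 → 3-byte char #4 = EA B2 9E.
Leading byte 0xEA = 11101010 matches 1110xxxx → 3-byte sequence.
Byte 1: 0xEA = 11101010, payload 1010 (4 bits).
Byte 2: 0xB2 = 10110010 (10xxxxxx ✓), payload 110010.
Byte 3: 0x9E = 10011110 (10xxxxxx ✓), payload 011110.
Concatenate: 1010110010011110 = 0xAC9E (16 bits → U+AC9E).

U+AC9E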